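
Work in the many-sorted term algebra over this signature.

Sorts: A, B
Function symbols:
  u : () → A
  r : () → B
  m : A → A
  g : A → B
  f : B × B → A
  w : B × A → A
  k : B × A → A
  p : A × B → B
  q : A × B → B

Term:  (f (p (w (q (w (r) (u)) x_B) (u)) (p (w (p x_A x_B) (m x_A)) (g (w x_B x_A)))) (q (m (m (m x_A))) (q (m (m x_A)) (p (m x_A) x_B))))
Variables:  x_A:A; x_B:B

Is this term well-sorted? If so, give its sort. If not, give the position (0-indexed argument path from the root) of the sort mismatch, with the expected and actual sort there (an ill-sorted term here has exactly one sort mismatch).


          (r) : B
          (u) : A
        (w (r) (u)) : A
        x_B : B
      (q (w (r) (u)) x_B) : B
      (u) : A
    (w (q (w (r) (u)) x_B) (u)) : A
          x_A : A
          x_B : B
        (p x_A x_B) : B
          x_A : A
        (m x_A) : A
      (w (p x_A x_B) (m x_A)) : A
          x_B : B
          x_A : A
        (w x_B x_A) : A
      (g (w x_B x_A)) : B
    (p (w (p x_A x_B) (m x_A)) (g (w x_B x_A))) : B
  (p (w (q (w (r) (u)) x_B) (u)) (p (w (p x_A x_B) (m x_A)) (g (w x_B x_A)))) : B
          x_A : A
        (m x_A) : A
      (m (m x_A)) : A
    (m (m (m x_A))) : A
          x_A : A
        (m x_A) : A
      (m (m x_A)) : A
          x_A : A
        (m x_A) : A
        x_B : B
      (p (m x_A) x_B) : B
    (q (m (m x_A)) (p (m x_A) x_B)) : B
  (q (m (m (m x_A))) (q (m (m x_A)) (p (m x_A) x_B))) : B
(f (p (w (q (w (r) (u)) x_B) (u)) (p (w (p x_A x_B) (m x_A)) (g (w x_B x_A)))) (q (m (m (m x_A))) (q (m (m x_A)) (p (m x_A) x_B)))) : A

well-sorted; sort = A


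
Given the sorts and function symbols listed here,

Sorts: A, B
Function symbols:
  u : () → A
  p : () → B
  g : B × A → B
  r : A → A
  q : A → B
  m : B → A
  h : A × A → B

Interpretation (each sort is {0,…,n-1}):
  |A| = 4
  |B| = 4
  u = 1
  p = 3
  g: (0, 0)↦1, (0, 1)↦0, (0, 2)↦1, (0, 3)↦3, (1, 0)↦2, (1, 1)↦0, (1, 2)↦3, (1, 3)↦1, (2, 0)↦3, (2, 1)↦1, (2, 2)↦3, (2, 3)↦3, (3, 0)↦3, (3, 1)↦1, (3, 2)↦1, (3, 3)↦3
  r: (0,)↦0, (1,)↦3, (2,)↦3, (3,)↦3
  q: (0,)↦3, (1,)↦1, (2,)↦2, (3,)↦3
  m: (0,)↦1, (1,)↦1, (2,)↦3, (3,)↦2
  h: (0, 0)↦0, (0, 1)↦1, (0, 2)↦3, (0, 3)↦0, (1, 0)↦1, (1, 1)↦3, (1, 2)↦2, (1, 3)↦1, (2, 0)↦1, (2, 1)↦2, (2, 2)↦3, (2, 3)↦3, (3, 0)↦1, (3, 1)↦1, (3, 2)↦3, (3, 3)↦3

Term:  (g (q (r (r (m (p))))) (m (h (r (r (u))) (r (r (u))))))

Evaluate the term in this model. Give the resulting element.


  p = 3
  (m (p)) = m(3,) = 2
  (r (m (p))) = r(2,) = 3
  (r (r (m (p)))) = r(3,) = 3
  (q (r (r (m (p))))) = q(3,) = 3
  u = 1
  (r (u)) = r(1,) = 3
  (r (r (u))) = r(3,) = 3
  u = 1
  (r (u)) = r(1,) = 3
  (r (r (u))) = r(3,) = 3
  (h (r (r (u))) (r (r (u)))) = h(3, 3) = 3
  (m (h (r (r (u))) (r (r (u))))) = m(3,) = 2
  (g (q (r (r (m (p))))) (m (h (r (r (u))) (r (r (u)))))) = g(3, 2) = 1

value = 1


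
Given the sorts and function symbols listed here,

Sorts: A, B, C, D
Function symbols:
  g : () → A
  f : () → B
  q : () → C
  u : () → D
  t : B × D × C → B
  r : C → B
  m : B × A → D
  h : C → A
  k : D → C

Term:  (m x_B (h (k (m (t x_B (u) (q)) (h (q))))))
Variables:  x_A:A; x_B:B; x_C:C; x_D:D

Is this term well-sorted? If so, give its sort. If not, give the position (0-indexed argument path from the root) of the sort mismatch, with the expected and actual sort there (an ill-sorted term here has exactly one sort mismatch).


  x_B : B
          x_B : B
          (u) : D
          (q) : C
        (t x_B (u) (q)) : B
          (q) : C
        (h (q)) : A
      (m (t x_B (u) (q)) (h (q))) : D
    (k (m (t x_B (u) (q)) (h (q)))) : C
  (h (k (m (t x_B (u) (q)) (h (q))))) : A
(m x_B (h (k (m (t x_B (u) (q)) (h (q)))))) : D

well-sorted; sort = D


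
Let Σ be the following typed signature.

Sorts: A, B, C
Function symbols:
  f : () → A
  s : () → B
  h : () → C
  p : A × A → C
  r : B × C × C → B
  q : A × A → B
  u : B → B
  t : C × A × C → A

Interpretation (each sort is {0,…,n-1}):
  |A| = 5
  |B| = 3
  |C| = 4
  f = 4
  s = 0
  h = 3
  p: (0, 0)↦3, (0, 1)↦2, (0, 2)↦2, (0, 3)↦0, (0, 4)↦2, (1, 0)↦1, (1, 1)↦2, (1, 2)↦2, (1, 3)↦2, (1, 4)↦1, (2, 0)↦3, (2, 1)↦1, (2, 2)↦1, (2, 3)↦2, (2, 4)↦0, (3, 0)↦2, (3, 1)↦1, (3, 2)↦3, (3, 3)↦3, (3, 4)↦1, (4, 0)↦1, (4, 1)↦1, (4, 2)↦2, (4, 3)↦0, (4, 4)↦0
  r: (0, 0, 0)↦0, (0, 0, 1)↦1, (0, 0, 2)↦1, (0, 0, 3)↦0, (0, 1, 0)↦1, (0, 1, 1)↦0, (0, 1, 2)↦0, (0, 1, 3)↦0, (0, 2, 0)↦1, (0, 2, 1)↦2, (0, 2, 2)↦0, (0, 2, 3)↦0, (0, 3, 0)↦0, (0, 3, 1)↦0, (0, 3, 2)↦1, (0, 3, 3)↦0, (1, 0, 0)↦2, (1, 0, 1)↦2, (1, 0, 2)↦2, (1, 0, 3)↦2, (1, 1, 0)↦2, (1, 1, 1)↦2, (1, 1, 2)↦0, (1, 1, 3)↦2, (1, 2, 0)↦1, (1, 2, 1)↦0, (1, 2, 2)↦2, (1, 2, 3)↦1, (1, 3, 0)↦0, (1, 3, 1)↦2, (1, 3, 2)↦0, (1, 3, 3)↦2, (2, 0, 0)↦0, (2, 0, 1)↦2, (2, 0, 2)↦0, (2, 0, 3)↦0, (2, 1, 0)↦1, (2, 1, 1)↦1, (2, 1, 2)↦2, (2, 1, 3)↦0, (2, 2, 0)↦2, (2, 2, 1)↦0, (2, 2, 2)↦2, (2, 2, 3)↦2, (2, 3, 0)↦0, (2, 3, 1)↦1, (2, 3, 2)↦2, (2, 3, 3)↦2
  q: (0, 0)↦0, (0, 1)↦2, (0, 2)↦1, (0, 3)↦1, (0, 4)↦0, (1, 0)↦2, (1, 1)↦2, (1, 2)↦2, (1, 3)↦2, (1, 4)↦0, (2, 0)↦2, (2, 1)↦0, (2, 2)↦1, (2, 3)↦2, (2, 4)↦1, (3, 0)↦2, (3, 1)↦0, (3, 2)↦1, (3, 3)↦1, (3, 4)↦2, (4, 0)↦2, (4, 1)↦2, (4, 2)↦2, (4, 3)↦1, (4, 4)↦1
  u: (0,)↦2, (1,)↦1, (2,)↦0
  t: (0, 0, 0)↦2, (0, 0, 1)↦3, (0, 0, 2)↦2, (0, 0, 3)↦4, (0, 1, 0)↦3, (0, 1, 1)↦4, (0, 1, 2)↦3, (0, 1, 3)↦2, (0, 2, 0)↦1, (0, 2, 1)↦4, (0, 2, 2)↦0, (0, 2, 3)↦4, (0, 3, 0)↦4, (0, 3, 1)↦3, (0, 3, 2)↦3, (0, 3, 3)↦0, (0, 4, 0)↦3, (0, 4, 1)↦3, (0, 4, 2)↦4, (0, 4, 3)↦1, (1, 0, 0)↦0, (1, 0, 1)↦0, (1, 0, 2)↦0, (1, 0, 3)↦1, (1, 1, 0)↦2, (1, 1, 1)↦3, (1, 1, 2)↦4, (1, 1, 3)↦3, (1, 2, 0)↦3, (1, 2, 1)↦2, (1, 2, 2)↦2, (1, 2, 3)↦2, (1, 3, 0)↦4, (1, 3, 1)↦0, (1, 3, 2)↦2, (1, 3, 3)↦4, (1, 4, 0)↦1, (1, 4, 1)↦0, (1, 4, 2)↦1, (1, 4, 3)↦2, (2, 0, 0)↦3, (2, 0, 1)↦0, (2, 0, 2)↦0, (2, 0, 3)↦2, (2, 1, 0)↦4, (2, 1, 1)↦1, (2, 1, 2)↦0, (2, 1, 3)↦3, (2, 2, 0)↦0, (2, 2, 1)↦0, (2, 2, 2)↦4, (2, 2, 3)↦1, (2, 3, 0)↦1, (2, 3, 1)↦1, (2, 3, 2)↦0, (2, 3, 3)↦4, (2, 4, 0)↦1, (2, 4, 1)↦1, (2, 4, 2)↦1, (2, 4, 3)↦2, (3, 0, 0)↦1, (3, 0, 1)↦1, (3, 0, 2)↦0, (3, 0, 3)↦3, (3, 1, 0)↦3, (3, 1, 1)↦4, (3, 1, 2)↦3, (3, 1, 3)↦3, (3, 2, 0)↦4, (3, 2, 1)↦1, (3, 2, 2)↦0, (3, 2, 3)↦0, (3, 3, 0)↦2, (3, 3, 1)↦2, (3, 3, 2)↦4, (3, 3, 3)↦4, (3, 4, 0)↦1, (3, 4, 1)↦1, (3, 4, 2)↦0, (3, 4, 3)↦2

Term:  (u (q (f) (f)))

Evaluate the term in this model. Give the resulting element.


value = 1

  f = 4
  f = 4
  (q (f) (f)) = q(4, 4) = 1
  (u (q (f) (f))) = u(1,) = 1


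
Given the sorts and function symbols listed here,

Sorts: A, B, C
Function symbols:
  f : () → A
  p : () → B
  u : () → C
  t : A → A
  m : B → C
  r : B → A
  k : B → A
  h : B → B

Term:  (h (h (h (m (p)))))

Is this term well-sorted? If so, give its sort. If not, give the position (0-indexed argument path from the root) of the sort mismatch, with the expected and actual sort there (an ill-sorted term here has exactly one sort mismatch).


        (p) : B
      (m (p)) : C
    (h (m (p))) : ✗ arg 0 at [0, 0, 0] has sort C, expected B

ill-sorted at position [0, 0, 0]: expected B, got C


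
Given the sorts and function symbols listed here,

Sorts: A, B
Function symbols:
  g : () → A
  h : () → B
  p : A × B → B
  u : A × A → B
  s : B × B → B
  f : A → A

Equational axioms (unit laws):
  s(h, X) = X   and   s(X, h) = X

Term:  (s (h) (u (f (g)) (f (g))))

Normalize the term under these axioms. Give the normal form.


1. (s (h) (u (f (g)) (f (g))))  →  (u (f (g)) (f (g)))

normal form = (u (f (g)) (f (g)))


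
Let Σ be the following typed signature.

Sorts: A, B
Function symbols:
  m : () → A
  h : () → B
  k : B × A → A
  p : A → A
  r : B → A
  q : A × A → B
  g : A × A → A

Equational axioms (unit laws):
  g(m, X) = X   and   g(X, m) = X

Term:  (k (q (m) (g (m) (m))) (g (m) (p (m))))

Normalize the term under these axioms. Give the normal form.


normal form = (k (q (m) (m)) (p (m)))

1. (k (q (m) (g (m) (m))) (g (m) (p (m))))  →  (k (q (m) (m)) (g (m) (p (m))))
2. (k (q (m) (m)) (g (m) (p (m))))  →  (k (q (m) (m)) (p (m)))


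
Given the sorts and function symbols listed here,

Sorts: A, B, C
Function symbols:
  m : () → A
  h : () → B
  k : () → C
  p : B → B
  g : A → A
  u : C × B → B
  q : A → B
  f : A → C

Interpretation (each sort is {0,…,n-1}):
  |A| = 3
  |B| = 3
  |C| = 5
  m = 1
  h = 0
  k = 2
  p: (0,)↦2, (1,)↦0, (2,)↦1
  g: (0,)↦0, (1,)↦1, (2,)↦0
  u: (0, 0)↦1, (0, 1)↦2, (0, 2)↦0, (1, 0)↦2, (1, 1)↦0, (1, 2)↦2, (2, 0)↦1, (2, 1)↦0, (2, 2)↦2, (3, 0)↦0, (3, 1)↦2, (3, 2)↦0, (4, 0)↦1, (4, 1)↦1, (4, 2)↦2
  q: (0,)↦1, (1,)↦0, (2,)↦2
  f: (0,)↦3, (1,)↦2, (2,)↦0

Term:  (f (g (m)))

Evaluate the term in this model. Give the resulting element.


value = 2

  m = 1
  (g (m)) = g(1,) = 1
  (f (g (m))) = f(1,) = 2


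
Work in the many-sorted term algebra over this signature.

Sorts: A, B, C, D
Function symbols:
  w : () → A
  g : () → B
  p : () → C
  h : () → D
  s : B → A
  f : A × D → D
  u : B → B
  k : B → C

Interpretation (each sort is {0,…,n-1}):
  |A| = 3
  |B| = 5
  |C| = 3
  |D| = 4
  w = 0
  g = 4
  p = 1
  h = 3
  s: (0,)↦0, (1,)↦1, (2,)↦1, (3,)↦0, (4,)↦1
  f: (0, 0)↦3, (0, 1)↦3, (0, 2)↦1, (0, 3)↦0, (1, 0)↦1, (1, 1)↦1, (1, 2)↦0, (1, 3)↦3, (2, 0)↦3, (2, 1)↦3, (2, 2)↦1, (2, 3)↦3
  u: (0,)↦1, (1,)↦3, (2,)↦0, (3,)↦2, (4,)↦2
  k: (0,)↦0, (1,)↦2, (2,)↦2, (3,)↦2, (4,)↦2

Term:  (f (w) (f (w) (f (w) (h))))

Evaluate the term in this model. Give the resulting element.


  w = 0
  w = 0
  w = 0
  h = 3
  (f (w) (h)) = f(0, 3) = 0
  (f (w) (f (w) (h))) = f(0, 0) = 3
  (f (w) (f (w) (f (w) (h)))) = f(0, 3) = 0

value = 0


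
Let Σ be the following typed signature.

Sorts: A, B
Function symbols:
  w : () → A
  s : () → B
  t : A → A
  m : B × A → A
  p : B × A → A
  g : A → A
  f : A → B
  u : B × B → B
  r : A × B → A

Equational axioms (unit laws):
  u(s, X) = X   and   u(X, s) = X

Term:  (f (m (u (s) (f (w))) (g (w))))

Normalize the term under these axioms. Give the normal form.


1. (f (m (u (s) (f (w))) (g (w))))  →  (f (m (f (w)) (g (w))))

normal form = (f (m (f (w)) (g (w))))


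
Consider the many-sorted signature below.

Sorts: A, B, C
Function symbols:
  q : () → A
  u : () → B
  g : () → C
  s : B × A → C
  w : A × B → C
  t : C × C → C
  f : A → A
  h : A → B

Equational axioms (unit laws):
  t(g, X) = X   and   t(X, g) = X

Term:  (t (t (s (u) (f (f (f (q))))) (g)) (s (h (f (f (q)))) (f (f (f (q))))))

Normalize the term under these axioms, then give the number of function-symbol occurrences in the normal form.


size = 16

1. (t (t (s (u) (f (f (f (q))))) (g)) (s (h (f (f (q)))) (f (f (f (q))))))  →  (t (s (u) (f (f (f (q))))) (s (h (f (f (q)))) (f (f (f (q))))))
normal form: (t (s (u) (f (f (f (q))))) (s (h (f (f (q)))) (f (f (f (q))))))


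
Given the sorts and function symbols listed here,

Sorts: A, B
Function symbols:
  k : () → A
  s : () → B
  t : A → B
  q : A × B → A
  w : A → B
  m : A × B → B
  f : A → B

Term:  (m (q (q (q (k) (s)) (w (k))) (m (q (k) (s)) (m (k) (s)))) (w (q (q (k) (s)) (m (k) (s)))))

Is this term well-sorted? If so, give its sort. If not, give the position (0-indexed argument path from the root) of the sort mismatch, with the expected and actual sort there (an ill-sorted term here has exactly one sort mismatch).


        (k) : A
        (s) : B
      (q (k) (s)) : A
        (k) : A
      (w (k)) : B
    (q (q (k) (s)) (w (k))) : A
        (k) : A
        (s) : B
      (q (k) (s)) : A
        (k) : A
        (s) : B
      (m (k) (s)) : B
    (m (q (k) (s)) (m (k) (s))) : B
  (q (q (q (k) (s)) (w (k))) (m (q (k) (s)) (m (k) (s)))) : A
        (k) : A
        (s) : B
      (q (k) (s)) : A
        (k) : A
        (s) : B
      (m (k) (s)) : B
    (q (q (k) (s)) (m (k) (s))) : A
  (w (q (q (k) (s)) (m (k) (s)))) : B
(m (q (q (q (k) (s)) (w (k))) (m (q (k) (s)) (m (k) (s)))) (w (q (q (k) (s)) (m (k) (s))))) : B

well-sorted; sort = B


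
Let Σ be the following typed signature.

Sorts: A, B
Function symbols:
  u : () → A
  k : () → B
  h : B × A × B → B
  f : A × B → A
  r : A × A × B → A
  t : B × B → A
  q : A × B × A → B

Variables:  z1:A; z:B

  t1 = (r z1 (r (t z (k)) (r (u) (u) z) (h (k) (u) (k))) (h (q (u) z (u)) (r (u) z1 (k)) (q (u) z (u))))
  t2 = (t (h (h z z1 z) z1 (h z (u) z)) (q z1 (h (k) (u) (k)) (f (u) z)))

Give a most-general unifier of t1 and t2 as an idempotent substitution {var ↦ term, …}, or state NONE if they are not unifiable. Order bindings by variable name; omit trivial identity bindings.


head clash or occurs-check failure — not unifiable

NONE (not unifiable)


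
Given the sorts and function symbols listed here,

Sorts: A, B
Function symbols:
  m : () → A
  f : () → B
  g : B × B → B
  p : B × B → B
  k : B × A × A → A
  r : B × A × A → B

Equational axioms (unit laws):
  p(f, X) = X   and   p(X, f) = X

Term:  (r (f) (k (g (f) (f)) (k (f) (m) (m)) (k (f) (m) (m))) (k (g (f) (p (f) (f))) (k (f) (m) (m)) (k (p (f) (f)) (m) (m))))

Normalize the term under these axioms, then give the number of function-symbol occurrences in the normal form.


1. (r (f) (k (g (f) (f)) (k (f) (m) (m)) (k (f) (m) (m))) (k (g (f) (p (f) (f))) (k (f) (m) (m)) (k (p (f) (f)) (m) (m))))  →  (r (f) (k (g (f) (f)) (k (f) (m) (m)) (k (f) (m) (m))) (k (g (f) (f)) (k (f) (m) (m)) (k (p (f) (f)) (m) (m))))
2. (r (f) (k (g (f) (f)) (k (f) (m) (m)) (k (f) (m) (m))) (k (g (f) (f)) (k (f) (m) (m)) (k (p (f) (f)) (m) (m))))  →  (r (f) (k (g (f) (f)) (k (f) (m) (m)) (k (f) (m) (m))) (k (g (f) (f)) (k (f) (m) (m)) (k (f) (m) (m))))
normal form: (r (f) (k (g (f) (f)) (k (f) (m) (m)) (k (f) (m) (m))) (k (g (f) (f)) (k (f) (m) (m)) (k (f) (m) (m))))

size = 26


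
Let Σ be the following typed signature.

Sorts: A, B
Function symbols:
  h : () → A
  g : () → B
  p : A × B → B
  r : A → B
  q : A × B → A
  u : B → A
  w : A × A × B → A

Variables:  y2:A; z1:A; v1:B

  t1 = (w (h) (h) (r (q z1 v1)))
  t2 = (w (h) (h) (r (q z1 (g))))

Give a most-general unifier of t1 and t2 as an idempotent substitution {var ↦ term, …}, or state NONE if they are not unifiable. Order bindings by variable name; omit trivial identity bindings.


{v1 ↦ (g)}


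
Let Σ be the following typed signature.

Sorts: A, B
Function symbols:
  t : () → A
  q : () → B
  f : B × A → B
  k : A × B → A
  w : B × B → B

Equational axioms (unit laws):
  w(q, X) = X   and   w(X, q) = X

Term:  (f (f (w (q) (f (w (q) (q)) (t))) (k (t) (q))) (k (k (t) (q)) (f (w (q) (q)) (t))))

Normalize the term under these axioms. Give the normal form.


1. (f (f (w (q) (f (w (q) (q)) (t))) (k (t) (q))) (k (k (t) (q)) (f (w (q) (q)) (t))))  →  (f (f (f (w (q) (q)) (t)) (k (t) (q))) (k (k (t) (q)) (f (w (q) (q)) (t))))
2. (f (f (f (w (q) (q)) (t)) (k (t) (q))) (k (k (t) (q)) (f (w (q) (q)) (t))))  →  (f (f (f (q) (t)) (k (t) (q))) (k (k (t) (q)) (f (w (q) (q)) (t))))
3. (f (f (f (q) (t)) (k (t) (q))) (k (k (t) (q)) (f (w (q) (q)) (t))))  →  (f (f (f (q) (t)) (k (t) (q))) (k (k (t) (q)) (f (q) (t))))

normal form = (f (f (f (q) (t)) (k (t) (q))) (k (k (t) (q)) (f (q) (t))))


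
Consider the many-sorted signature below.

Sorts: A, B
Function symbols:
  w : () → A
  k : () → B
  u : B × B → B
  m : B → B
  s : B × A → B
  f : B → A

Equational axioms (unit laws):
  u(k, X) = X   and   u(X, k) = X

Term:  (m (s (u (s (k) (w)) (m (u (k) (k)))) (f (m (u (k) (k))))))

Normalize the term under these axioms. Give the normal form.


1. (m (s (u (s (k) (w)) (m (u (k) (k)))) (f (m (u (k) (k))))))  →  (m (s (u (s (k) (w)) (m (k))) (f (m (u (k) (k))))))
2. (m (s (u (s (k) (w)) (m (k))) (f (m (u (k) (k))))))  →  (m (s (u (s (k) (w)) (m (k))) (f (m (k)))))

normal form = (m (s (u (s (k) (w)) (m (k))) (f (m (k)))))


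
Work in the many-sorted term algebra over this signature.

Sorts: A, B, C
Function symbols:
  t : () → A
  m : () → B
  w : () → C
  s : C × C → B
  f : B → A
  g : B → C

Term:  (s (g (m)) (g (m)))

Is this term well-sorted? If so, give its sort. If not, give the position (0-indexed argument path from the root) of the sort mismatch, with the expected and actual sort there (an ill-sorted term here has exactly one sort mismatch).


    (m) : B
  (g (m)) : C
    (m) : B
  (g (m)) : C
(s (g (m)) (g (m))) : B

well-sorted; sort = B


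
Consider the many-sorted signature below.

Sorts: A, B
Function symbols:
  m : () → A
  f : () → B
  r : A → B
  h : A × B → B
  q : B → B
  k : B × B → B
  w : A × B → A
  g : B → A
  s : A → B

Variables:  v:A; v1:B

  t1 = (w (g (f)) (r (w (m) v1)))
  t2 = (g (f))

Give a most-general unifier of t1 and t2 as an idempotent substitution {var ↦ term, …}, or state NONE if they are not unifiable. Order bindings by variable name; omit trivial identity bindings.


head clash or occurs-check failure — not unifiable

NONE (not unifiable)


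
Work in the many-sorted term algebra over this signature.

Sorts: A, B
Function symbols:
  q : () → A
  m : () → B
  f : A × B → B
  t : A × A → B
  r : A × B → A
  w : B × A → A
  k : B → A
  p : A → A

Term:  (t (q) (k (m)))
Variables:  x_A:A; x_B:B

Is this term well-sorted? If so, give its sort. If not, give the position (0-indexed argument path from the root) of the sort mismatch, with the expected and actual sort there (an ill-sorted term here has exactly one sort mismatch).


  (q) : A
    (m) : B
  (k (m)) : A
(t (q) (k (m))) : B

well-sorted; sort = B


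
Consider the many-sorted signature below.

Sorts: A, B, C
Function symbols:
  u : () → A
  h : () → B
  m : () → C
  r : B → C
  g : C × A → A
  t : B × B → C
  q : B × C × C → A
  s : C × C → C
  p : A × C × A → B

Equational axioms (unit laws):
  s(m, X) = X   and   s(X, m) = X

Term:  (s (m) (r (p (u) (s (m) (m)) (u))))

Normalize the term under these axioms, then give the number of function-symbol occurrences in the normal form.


1. (s (m) (r (p (u) (s (m) (m)) (u))))  →  (r (p (u) (s (m) (m)) (u)))
2. (r (p (u) (s (m) (m)) (u)))  →  (r (p (u) (m) (u)))
normal form: (r (p (u) (m) (u)))

size = 5


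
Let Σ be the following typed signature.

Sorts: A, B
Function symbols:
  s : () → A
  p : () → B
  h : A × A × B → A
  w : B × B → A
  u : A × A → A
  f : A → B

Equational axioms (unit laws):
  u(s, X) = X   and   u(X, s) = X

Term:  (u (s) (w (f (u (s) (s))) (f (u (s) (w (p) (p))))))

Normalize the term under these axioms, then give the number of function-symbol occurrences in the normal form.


size = 7

1. (u (s) (w (f (u (s) (s))) (f (u (s) (w (p) (p))))))  →  (w (f (u (s) (s))) (f (u (s) (w (p) (p)))))
2. (w (f (u (s) (s))) (f (u (s) (w (p) (p)))))  →  (w (f (s)) (f (u (s) (w (p) (p)))))
3. (w (f (s)) (f (u (s) (w (p) (p)))))  →  (w (f (s)) (f (w (p) (p))))
normal form: (w (f (s)) (f (w (p) (p))))


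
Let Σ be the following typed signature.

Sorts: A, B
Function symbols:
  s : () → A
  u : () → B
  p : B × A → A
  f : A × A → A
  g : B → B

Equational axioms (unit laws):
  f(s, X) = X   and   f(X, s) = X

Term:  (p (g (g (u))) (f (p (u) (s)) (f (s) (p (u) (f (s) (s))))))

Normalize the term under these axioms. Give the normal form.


normal form = (p (g (g (u))) (f (p (u) (s)) (p (u) (s))))

1. (p (g (g (u))) (f (p (u) (s)) (f (s) (p (u) (f (s) (s))))))  →  (p (g (g (u))) (f (p (u) (s)) (p (u) (f (s) (s)))))
2. (p (g (g (u))) (f (p (u) (s)) (p (u) (f (s) (s)))))  →  (p (g (g (u))) (f (p (u) (s)) (p (u) (s))))


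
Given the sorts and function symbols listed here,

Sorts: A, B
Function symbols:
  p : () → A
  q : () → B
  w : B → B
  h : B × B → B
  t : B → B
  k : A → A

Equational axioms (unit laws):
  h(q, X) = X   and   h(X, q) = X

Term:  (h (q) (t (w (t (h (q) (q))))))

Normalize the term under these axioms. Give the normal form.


1. (h (q) (t (w (t (h (q) (q))))))  →  (t (w (t (h (q) (q)))))
2. (t (w (t (h (q) (q)))))  →  (t (w (t (q))))

normal form = (t (w (t (q))))


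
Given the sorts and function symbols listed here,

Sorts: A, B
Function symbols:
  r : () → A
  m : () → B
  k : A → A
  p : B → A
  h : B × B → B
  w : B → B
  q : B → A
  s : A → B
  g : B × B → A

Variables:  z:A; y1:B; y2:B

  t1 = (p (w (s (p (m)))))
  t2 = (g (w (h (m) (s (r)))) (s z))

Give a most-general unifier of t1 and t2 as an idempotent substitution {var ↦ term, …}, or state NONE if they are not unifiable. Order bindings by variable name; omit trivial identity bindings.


NONE (not unifiable)

head clash or occurs-check failure — not unifiable


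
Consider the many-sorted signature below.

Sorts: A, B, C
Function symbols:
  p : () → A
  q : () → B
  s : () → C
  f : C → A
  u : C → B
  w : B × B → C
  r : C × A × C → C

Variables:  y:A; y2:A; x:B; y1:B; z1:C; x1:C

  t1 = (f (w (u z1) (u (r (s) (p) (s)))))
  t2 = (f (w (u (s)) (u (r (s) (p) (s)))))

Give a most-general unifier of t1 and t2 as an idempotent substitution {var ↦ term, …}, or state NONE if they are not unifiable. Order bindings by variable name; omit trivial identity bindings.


{z1 ↦ (s)}


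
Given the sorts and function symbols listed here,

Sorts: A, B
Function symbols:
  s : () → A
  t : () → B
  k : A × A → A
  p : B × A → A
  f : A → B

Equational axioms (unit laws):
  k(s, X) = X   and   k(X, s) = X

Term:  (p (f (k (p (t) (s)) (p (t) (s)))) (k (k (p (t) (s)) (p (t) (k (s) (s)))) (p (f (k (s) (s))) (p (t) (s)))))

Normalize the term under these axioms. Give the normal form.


normal form = (p (f (k (p (t) (s)) (p (t) (s)))) (k (k (p (t) (s)) (p (t) (s))) (p (f (s)) (p (t) (s)))))

1. (p (f (k (p (t) (s)) (p (t) (s)))) (k (k (p (t) (s)) (p (t) (k (s) (s)))) (p (f (k (s) (s))) (p (t) (s)))))  →  (p (f (k (p (t) (s)) (p (t) (s)))) (k (k (p (t) (s)) (p (t) (s))) (p (f (k (s) (s))) (p (t) (s)))))
2. (p (f (k (p (t) (s)) (p (t) (s)))) (k (k (p (t) (s)) (p (t) (s))) (p (f (k (s) (s))) (p (t) (s)))))  →  (p (f (k (p (t) (s)) (p (t) (s)))) (k (k (p (t) (s)) (p (t) (s))) (p (f (s)) (p (t) (s)))))


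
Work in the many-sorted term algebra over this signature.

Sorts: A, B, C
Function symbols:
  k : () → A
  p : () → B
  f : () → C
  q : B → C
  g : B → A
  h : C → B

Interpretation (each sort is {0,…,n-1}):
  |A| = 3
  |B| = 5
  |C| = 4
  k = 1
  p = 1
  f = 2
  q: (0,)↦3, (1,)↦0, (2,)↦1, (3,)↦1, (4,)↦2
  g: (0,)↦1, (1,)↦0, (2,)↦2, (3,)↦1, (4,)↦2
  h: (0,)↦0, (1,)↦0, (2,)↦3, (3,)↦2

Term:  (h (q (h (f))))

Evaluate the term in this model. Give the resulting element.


value = 0

  f = 2
  (h (f)) = h(2,) = 3
  (q (h (f))) = q(3,) = 1
  (h (q (h (f)))) = h(1,) = 0


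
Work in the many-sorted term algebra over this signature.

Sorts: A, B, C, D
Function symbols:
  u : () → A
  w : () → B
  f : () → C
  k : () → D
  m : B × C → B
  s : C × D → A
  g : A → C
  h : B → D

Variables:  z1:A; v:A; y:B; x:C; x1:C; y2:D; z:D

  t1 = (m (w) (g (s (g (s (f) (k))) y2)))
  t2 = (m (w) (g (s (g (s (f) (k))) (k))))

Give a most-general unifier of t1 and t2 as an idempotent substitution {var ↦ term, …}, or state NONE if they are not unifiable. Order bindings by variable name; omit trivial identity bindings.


{y2 ↦ (k)}


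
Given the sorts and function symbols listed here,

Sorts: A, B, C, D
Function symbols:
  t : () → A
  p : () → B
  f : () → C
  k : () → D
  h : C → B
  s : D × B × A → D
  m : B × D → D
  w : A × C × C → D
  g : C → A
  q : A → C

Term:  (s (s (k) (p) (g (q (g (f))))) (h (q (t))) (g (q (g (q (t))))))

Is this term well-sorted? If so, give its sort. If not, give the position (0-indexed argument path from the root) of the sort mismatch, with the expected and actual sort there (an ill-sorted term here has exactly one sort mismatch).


    (k) : D
    (p) : B
          (f) : C
        (g (f)) : A
      (q (g (f))) : C
    (g (q (g (f)))) : A
  (s (k) (p) (g (q (g (f))))) : D
      (t) : A
    (q (t)) : C
  (h (q (t))) : B
          (t) : A
        (q (t)) : C
      (g (q (t))) : A
    (q (g (q (t)))) : C
  (g (q (g (q (t))))) : A
(s (s (k) (p) (g (q (g (f))))) (h (q (t))) (g (q (g (q (t)))))) : D

well-sorted; sort = D


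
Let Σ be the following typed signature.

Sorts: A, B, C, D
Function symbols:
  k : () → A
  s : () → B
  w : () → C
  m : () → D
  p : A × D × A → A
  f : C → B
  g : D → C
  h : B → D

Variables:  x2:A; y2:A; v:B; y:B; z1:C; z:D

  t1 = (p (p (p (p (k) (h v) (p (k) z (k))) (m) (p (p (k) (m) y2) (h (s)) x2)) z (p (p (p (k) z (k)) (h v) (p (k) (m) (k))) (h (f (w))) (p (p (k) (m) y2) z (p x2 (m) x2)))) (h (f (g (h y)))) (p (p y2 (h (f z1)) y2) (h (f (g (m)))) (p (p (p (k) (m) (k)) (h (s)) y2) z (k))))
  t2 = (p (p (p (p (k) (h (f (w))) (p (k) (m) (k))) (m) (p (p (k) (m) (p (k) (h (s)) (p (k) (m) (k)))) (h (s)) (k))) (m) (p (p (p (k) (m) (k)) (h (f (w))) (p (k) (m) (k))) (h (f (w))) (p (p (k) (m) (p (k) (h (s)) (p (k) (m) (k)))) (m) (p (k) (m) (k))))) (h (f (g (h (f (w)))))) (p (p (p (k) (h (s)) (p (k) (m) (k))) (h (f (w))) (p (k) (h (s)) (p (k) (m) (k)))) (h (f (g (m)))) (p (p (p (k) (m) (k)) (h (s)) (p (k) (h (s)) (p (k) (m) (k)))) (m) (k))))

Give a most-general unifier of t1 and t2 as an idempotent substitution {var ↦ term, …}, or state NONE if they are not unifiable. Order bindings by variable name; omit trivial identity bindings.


{v ↦ (f (w)), x2 ↦ (k), y ↦ (f (w)), y2 ↦ (p (k) (h (s)) (p (k) (m) (k))), z ↦ (m), z1 ↦ (w)}


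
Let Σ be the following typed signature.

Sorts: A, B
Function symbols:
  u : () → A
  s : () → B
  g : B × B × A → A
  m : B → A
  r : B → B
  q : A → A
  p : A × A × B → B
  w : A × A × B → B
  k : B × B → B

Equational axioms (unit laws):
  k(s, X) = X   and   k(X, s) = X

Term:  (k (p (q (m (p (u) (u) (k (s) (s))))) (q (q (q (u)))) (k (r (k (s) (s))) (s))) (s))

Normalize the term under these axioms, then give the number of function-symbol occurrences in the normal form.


size = 13

1. (k (p (q (m (p (u) (u) (k (s) (s))))) (q (q (q (u)))) (k (r (k (s) (s))) (s))) (s))  →  (p (q (m (p (u) (u) (k (s) (s))))) (q (q (q (u)))) (k (r (k (s) (s))) (s)))
2. (p (q (m (p (u) (u) (k (s) (s))))) (q (q (q (u)))) (k (r (k (s) (s))) (s)))  →  (p (q (m (p (u) (u) (s)))) (q (q (q (u)))) (k (r (k (s) (s))) (s)))
3. (p (q (m (p (u) (u) (s)))) (q (q (q (u)))) (k (r (k (s) (s))) (s)))  →  (p (q (m (p (u) (u) (s)))) (q (q (q (u)))) (r (k (s) (s))))
4. (p (q (m (p (u) (u) (s)))) (q (q (q (u)))) (r (k (s) (s))))  →  (p (q (m (p (u) (u) (s)))) (q (q (q (u)))) (r (s)))
normal form: (p (q (m (p (u) (u) (s)))) (q (q (q (u)))) (r (s)))


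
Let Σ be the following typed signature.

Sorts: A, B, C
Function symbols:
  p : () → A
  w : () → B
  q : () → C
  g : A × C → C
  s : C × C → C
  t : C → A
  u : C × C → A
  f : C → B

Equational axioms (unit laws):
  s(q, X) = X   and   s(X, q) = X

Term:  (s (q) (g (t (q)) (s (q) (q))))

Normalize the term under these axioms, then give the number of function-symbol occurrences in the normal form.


size = 4

1. (s (q) (g (t (q)) (s (q) (q))))  →  (g (t (q)) (s (q) (q)))
2. (g (t (q)) (s (q) (q)))  →  (g (t (q)) (q))
normal form: (g (t (q)) (q))


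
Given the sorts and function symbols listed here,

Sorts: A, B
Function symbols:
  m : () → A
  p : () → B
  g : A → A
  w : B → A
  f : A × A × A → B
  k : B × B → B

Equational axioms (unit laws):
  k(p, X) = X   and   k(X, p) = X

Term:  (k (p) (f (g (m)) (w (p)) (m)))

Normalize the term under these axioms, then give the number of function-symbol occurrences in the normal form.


size = 6

1. (k (p) (f (g (m)) (w (p)) (m)))  →  (f (g (m)) (w (p)) (m))
normal form: (f (g (m)) (w (p)) (m))


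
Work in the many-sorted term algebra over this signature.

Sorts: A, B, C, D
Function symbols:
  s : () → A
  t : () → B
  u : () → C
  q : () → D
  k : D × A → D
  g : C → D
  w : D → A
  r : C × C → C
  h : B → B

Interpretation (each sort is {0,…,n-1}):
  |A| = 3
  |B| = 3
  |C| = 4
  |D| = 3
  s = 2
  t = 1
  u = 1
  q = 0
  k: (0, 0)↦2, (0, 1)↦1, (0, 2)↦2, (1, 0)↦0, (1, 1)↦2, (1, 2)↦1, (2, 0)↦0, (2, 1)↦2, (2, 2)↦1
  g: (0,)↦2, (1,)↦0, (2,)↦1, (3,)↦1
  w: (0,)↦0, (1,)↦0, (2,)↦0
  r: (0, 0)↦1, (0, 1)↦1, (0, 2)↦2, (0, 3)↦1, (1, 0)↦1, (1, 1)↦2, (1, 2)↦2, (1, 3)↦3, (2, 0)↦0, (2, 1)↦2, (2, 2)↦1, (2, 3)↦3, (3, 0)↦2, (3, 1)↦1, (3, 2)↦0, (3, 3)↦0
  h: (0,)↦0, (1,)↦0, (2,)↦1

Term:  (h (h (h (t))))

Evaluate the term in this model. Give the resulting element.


value = 0

  t = 1
  (h (t)) = h(1,) = 0
  (h (h (t))) = h(0,) = 0
  (h (h (h (t)))) = h(0,) = 0


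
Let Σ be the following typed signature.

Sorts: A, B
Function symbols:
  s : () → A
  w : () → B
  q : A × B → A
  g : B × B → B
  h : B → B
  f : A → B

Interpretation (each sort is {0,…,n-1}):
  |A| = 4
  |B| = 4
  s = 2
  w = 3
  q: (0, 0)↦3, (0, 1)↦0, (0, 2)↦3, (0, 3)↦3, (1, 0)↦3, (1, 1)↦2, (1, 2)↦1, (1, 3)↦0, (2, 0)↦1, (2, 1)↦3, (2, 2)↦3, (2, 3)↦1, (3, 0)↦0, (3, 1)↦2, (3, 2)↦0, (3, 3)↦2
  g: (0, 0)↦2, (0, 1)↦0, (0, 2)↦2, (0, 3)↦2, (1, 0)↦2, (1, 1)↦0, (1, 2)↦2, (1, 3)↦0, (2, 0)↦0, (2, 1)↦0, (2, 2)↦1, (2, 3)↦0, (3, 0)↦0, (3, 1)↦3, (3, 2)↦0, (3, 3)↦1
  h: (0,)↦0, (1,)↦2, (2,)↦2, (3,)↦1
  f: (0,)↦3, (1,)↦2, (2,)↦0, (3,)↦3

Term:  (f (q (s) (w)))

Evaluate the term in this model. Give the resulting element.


  s = 2
  w = 3
  (q (s) (w)) = q(2, 3) = 1
  (f (q (s) (w))) = f(1,) = 2

value = 2


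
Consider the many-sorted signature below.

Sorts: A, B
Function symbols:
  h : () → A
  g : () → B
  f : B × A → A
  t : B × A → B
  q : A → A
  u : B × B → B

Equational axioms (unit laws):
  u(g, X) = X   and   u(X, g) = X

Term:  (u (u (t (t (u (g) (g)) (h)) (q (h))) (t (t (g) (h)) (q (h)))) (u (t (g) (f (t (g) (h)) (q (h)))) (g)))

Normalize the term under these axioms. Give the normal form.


normal form = (u (u (t (t (g) (h)) (q (h))) (t (t (g) (h)) (q (h)))) (t (g) (f (t (g) (h)) (q (h)))))

1. (u (u (t (t (u (g) (g)) (h)) (q (h))) (t (t (g) (h)) (q (h)))) (u (t (g) (f (t (g) (h)) (q (h)))) (g)))  →  (u (u (t (t (g) (h)) (q (h))) (t (t (g) (h)) (q (h)))) (u (t (g) (f (t (g) (h)) (q (h)))) (g)))
2. (u (u (t (t (g) (h)) (q (h))) (t (t (g) (h)) (q (h)))) (u (t (g) (f (t (g) (h)) (q (h)))) (g)))  →  (u (u (t (t (g) (h)) (q (h))) (t (t (g) (h)) (q (h)))) (t (g) (f (t (g) (h)) (q (h)))))


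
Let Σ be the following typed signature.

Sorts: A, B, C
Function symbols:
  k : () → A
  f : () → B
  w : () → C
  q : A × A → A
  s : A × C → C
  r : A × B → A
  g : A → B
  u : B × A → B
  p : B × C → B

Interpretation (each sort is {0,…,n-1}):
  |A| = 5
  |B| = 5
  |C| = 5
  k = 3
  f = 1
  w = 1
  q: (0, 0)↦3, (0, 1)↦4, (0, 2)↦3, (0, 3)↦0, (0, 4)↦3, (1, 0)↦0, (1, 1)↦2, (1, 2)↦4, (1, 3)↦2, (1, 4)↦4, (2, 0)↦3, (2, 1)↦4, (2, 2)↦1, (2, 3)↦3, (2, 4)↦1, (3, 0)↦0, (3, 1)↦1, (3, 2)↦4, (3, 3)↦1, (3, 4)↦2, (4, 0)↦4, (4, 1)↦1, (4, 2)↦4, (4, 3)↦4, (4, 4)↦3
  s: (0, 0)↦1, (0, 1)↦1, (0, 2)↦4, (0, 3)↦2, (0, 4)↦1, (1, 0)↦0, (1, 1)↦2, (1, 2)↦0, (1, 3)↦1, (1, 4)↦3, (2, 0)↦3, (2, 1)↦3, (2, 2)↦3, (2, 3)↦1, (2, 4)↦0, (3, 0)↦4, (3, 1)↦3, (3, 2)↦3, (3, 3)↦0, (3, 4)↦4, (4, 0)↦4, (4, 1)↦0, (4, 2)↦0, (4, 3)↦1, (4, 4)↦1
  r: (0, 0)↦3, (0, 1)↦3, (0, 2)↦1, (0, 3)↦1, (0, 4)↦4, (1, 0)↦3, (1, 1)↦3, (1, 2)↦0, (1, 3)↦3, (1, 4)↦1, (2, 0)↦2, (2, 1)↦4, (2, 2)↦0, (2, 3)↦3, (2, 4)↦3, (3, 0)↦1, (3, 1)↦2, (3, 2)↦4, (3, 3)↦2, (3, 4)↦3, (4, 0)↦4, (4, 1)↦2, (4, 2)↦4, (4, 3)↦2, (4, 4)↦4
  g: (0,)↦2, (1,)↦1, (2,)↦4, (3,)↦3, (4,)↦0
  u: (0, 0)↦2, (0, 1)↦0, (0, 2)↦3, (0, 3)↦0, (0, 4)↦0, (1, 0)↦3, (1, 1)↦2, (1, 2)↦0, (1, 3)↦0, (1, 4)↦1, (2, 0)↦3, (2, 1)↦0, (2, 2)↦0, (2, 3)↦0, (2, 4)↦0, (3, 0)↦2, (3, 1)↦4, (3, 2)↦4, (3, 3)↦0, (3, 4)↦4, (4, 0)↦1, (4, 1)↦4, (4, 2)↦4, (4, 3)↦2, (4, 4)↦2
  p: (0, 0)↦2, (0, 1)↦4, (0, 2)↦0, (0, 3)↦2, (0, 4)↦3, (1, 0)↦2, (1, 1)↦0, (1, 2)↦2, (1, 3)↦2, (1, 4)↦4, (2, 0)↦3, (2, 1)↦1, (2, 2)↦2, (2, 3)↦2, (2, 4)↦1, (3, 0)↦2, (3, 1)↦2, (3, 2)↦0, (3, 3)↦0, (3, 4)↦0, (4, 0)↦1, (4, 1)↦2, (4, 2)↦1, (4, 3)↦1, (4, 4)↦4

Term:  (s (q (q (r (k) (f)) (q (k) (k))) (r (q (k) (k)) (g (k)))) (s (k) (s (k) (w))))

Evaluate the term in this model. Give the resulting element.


  k = 3
  f = 1
  (r (k) (f)) = r(3, 1) = 2
  k = 3
  k = 3
  (q (k) (k)) = q(3, 3) = 1
  (q (r (k) (f)) (q (k) (k))) = q(2, 1) = 4
  k = 3
  k = 3
  (q (k) (k)) = q(3, 3) = 1
  k = 3
  (g (k)) = g(3,) = 3
  (r (q (k) (k)) (g (k))) = r(1, 3) = 3
  (q (q (r (k) (f)) (q (k) (k))) (r (q (k) (k)) (g (k)))) = q(4, 3) = 4
  k = 3
  k = 3
  w = 1
  (s (k) (w)) = s(3, 1) = 3
  (s (k) (s (k) (w))) = s(3, 3) = 0
  (s (q (q (r (k) (f)) (q (k) (k))) (r (q (k) (k)) (g (k)))) (s (k) (s (k) (w)))) = s(4, 0) = 4

value = 4


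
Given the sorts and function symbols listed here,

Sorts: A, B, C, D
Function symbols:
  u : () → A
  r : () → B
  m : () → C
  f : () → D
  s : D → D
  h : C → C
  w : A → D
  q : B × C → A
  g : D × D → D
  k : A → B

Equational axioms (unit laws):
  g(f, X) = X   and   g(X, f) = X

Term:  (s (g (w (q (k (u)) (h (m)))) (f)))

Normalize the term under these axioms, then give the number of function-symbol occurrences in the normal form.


size = 7

1. (s (g (w (q (k (u)) (h (m)))) (f)))  →  (s (w (q (k (u)) (h (m)))))
normal form: (s (w (q (k (u)) (h (m)))))


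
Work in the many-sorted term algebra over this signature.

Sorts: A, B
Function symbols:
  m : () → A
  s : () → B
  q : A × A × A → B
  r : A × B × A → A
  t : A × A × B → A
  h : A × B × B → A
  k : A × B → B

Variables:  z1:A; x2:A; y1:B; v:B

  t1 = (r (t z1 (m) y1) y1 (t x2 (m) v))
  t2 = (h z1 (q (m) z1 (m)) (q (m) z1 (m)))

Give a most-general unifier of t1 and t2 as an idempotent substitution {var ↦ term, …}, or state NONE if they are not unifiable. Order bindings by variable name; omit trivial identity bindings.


head clash or occurs-check failure — not unifiable

NONE (not unifiable)


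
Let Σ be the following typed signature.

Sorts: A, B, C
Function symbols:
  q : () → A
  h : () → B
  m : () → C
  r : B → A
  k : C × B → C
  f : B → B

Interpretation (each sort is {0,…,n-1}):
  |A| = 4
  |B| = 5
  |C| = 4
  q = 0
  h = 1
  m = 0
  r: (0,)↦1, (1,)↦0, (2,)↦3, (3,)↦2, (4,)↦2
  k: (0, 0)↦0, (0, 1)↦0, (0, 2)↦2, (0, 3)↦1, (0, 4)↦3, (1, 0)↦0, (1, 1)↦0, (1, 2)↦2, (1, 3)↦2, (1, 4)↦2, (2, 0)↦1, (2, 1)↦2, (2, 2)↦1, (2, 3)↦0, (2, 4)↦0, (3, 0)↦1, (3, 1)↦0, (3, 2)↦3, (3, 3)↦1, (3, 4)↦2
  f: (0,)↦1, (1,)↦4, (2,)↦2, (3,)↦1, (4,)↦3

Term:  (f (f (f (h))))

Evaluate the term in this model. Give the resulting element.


  h = 1
  (f (h)) = f(1,) = 4
  (f (f (h))) = f(4,) = 3
  (f (f (f (h)))) = f(3,) = 1

value = 1


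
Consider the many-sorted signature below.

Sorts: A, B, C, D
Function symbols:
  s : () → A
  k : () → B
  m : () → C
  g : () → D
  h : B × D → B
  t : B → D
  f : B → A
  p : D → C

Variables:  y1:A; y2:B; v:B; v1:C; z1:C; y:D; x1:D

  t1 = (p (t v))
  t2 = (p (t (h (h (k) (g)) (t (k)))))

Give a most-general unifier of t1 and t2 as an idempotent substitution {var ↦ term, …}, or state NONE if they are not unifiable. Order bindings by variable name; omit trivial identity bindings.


{v ↦ (h (h (k) (g)) (t (k)))}


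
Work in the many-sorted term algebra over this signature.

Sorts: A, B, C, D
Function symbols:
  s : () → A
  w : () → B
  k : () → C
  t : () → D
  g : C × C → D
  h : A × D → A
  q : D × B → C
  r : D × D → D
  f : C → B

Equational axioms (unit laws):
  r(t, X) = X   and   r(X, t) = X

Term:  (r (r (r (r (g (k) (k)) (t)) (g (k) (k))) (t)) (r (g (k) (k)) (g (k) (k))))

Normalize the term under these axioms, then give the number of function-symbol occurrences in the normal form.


size = 15

1. (r (r (r (r (g (k) (k)) (t)) (g (k) (k))) (t)) (r (g (k) (k)) (g (k) (k))))  →  (r (r (r (g (k) (k)) (t)) (g (k) (k))) (r (g (k) (k)) (g (k) (k))))
2. (r (r (r (g (k) (k)) (t)) (g (k) (k))) (r (g (k) (k)) (g (k) (k))))  →  (r (r (g (k) (k)) (g (k) (k))) (r (g (k) (k)) (g (k) (k))))
normal form: (r (r (g (k) (k)) (g (k) (k))) (r (g (k) (k)) (g (k) (k))))


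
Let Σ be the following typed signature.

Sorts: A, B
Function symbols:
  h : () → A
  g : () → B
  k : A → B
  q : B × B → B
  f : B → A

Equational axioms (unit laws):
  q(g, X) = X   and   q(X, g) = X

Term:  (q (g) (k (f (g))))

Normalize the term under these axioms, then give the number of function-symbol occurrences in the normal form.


1. (q (g) (k (f (g))))  →  (k (f (g)))
normal form: (k (f (g)))

size = 3


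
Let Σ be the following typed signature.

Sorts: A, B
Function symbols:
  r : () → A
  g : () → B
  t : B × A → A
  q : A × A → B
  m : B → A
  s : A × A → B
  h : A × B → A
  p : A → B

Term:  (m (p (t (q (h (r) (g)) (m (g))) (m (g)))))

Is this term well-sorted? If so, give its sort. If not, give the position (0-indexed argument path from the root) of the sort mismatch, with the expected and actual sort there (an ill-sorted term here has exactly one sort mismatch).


well-sorted; sort = A

          (r) : A
          (g) : B
        (h (r) (g)) : A
          (g) : B
        (m (g)) : A
      (q (h (r) (g)) (m (g))) : B
        (g) : B
      (m (g)) : A
    (t (q (h (r) (g)) (m (g))) (m (g))) : A
  (p (t (q (h (r) (g)) (m (g))) (m (g)))) : B
(m (p (t (q (h (r) (g)) (m (g))) (m (g))))) : A


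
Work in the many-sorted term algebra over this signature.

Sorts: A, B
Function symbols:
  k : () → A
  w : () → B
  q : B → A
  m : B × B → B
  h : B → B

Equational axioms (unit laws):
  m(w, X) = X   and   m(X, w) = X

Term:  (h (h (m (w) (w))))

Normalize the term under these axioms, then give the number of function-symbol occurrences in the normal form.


1. (h (h (m (w) (w))))  →  (h (h (w)))
normal form: (h (h (w)))

size = 3


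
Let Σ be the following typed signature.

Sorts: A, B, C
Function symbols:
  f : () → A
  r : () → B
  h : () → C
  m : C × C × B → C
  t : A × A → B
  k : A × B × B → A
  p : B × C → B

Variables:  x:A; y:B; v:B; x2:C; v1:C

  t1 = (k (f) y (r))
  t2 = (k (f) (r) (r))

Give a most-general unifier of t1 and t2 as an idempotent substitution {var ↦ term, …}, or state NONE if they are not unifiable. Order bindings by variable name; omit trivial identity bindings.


{y ↦ (r)}


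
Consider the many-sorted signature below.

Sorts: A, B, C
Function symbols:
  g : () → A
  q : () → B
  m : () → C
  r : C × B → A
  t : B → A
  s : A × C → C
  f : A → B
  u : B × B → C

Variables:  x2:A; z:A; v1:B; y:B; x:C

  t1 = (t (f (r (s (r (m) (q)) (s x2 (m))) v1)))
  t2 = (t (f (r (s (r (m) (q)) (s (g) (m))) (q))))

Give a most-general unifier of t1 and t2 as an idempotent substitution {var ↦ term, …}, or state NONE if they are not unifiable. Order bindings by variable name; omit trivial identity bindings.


{v1 ↦ (q), x2 ↦ (g)}


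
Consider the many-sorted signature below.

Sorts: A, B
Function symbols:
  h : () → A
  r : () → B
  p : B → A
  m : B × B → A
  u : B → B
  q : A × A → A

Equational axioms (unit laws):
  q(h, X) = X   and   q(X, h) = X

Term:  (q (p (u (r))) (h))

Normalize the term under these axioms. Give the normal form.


1. (q (p (u (r))) (h))  →  (p (u (r)))

normal form = (p (u (r)))
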